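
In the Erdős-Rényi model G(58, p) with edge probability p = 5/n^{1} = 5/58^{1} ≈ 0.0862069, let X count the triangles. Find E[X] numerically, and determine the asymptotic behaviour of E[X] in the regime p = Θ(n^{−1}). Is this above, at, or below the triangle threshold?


Number of potential triangles: C(58, 3) = 30856.
Each occurs with probability p³ ≈ (0.0862069)³ ≈ 6.40657674e-04.
By linearity: E[X] = C(58, 3)·p³ ≈ 30856 · 6.40657674e-04 ≈ 19.768133.
Here α = 1, so p = 5/n is exactly at the triangle threshold p ~ 1/n. Asymptotically E[X] → c³/6 = 5³/6 = 125/6 ≈ 20.833333, a bounded constant. In this regime the triangle count is asymptotically Poisson(c³/6).

E[X] ≈ 19.768133; in regime p = Θ(1/n^{1}) E[X] stays bounded (at the triangle threshold p ~ 1/n).


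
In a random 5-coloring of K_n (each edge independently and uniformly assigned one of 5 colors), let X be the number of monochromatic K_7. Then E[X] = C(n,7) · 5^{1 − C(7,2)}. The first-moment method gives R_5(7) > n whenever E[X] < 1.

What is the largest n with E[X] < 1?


We need C(n, 7) · 5^{1 − 21} < 1, i.e. C(n, 7) < 5^{21 − 1} = 95367431640625.
Check values of n near the boundary:
  n = 333: C(333, 7) = 84549532139028; 84549532139028 < 95367431640625? YES
  n = 334: C(334, 7) = 86359460961576; 86359460961576 < 95367431640625? YES
  n = 335: C(335, 7) = 88202498238195; 88202498238195 < 95367431640625? YES
  n = 336: C(336, 7) = 90079147136880; 90079147136880 < 95367431640625? YES
  n = 337: C(337, 7) = 91989916924632; 91989916924632 < 95367431640625? YES
  n = 338: C(338, 7) = 93935323022736; 93935323022736 < 95367431640625? YES
  n = 339: C(339, 7) = 95915887062372; 95915887062372 < 95367431640625? NO
  n = 340: C(340, 7) = 97932136940560; 97932136940560 < 95367431640625? NO
  n = 341: C(341, 7) = 99984606876440; 99984606876440 < 95367431640625? NO
The largest n with C(n, 7) < 95367431640625 is n = 338 (where E[X] = 93935323022736/95367431640625 ≈ 0.9849833). Hence R_5(7) > 338, i.e. R_5(7) ≥ 339.

Largest n = 338; hence R_5(7) > 338.


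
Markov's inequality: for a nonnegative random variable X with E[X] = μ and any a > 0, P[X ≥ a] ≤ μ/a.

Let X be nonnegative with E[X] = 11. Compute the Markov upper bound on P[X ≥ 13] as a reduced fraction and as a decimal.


μ = E[X] = 11, a = 13.
Markov: P[X ≥ 13] ≤ μ/a = (11)/13 = 11/13.
Numerically: ≈ 0.846.
(Since a = 13 > μ = 11.000, the bound 11/13 is < 1 and informative.)

P[X ≥ 13] ≤ 11/13 ≈ 0.846.


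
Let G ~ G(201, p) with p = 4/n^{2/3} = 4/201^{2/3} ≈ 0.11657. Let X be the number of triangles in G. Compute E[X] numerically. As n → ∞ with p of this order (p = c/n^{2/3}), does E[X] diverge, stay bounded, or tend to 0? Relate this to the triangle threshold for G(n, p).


Number of potential triangles: C(201, 3) = 1333300.
Each occurs with probability p³ ≈ (0.11657)³ ≈ 1.5841192e-03.
By linearity: E[X] = C(201, 3)·p³ ≈ 1333300 · 1.5841192e-03 ≈ 2112.10614.
Since α = 2/3 < 1, p = c/n^{2/3} ≫ 1/n is above the triangle threshold p ~ 1/n. Asymptotically E[X] ~ (c³/6)·n^{3(1−α)} = (4³/6)·n^{1} → ∞; triangles are abundant w.h.p.

E[X] ≈ 2112.10614; in regime p = Θ(1/n^{2/3}) E[X] diverges (above the triangle threshold p ~ 1/n).


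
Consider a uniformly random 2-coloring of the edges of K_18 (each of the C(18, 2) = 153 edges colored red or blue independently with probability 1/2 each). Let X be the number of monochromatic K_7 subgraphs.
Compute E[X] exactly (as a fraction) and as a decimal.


Let X = Σ_S X_S over the C(18, 7) = 31824 subsets S of size 7, where X_S = 1 if the K_7 on S is monochromatic.
For a fixed S, the K_7 on S has C(7, 2) = 21 edges. P[all 21 edges red] = (1/2)^21, and likewise for blue, so P[monochromatic] = 2·(1/2)^21 = 2^{1 − 21} = 1/1048576.
By linearity: E[X] = C(18, 7) · 2^{1 − 21} = 31824 · 1/1048576 = 1989/65536.
Numerically: E[X] ≈ 0.03035.

E[X] = C(18,7)·2^(1−C(7,2)) = 1989/65536 ≈ 0.03035.


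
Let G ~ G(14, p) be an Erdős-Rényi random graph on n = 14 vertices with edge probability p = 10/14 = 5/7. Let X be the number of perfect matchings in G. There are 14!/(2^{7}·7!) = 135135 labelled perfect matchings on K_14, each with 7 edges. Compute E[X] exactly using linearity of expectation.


K_14 has 14!/(2^{7}·7!) = 135135 labelled perfect matchings.
For each such perfect matching H, let X_H = 1 if all 7 edges of H are present in G. Then P[X_H = 1] = p^{7} = (5/7)^{7} = 78125/823543.
Summing the indicators: E[X] = Σ_H E[X_H] = 135135 · p^{7} = 135135 · 78125/823543 = 1508203125/117649.
Numerically: E[X] ≈ 12819.5.

E[X] = 135135 · (5/7)^{7} = 1508203125/117649 ≈ 12819.5.


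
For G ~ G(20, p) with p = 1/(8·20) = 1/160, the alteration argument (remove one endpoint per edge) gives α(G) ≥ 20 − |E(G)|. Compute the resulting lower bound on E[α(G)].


E[|E(G)|] = C(20, 2)·p = 190 · (1/160) = 19/16.
E[α(G)] ≥ n − E[|E(G)|] = 20 − 19/16 = 301/16.
Numerically: ≈ 18.81250.
(This is only a lower bound; the true E[α(G)] may be larger.)

E[α(G)] ≥ 301/16 ≈ 18.81250.


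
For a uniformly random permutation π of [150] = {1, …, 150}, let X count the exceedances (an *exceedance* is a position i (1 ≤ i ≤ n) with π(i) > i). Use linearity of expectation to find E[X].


Write X = Σ_{i=1}^{150} X_i, where X_i = 1_{π(i) > i}.
For each fixed i, π(i) is uniform over {1, …, 150} (marginal of a uniform permutation), so P[π(i) > i] = (n − i)/n. Summing: Σ_{i=1}^{150} (n − i)/n = (0 + 1 + … + 149)/150 = 150(150 − 1)/(2·150) = (150 − 1)/2.
Hence E[X] = Σ_{i=1}^{150} (150 − i)/150 = 149/2 ≈ 74.5000.

E[X] = 149/2 = 74.5000.


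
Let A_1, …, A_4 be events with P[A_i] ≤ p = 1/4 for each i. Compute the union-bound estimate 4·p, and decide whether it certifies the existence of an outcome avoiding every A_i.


Union bound: P[∪_{i=1}^{4} A_i] ≤ Σ_i P[A_i] ≤ 4·p = 4·(1/4) = 1.
Numerically: 1 ≈ 1.0000000.
Is 1 < 1? NO.
Since the bound 1 is ≥ 1, the union bound is uninformative here; it does NOT by itself certify existence.

4·p = 1 ≈ 1.0000000; existence NOT certified by the union bound.


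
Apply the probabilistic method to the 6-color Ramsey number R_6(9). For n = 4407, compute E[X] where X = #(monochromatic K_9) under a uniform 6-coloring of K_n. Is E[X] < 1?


E[X] = C(4407, 9) · 6^{1 − 36} = 1713856532599459170657070050 · 6^{−35} = 1713856532599459170657070050/1719070799748422591028658176.
As a reduced fraction: E[X] = 285642755433243195109511675/286511799958070431838109696 ≈ 0.997.
Is E[X] < 1? YES.
Since E[X] < 1, there exists a 6-coloring of K_{4407} with no monochromatic K_9; hence R_6(9) > 4407.

E[X] = 285642755433243195109511675/286511799958070431838109696 ≈ 0.997; E[X] < 1, so R_6(9) > 4407.


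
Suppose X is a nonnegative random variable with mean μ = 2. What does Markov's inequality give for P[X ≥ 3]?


μ = E[X] = 2, a = 3.
Markov: P[X ≥ 3] ≤ μ/a = (2)/3 = 2/3.
Numerically: ≈ 0.667.
(Since a = 3 > μ = 2.000, the bound 2/3 is < 1 and informative.)

P[X ≥ 3] ≤ 2/3 ≈ 0.667.


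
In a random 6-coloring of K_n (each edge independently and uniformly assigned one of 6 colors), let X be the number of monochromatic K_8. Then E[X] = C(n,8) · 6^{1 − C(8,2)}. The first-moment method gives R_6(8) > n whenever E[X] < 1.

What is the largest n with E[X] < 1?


We need C(n, 8) · 6^{1 − 28} < 1, i.e. C(n, 8) < 6^{28 − 1} = 1023490369077469249536.
Check values of n near the boundary:
  n = 1590: C(1590, 8) = 995397314198933813310; 995397314198933813310 < 1023490369077469249536? YES
  n = 1591: C(1591, 8) = 1000427749141189953870; 1000427749141189953870 < 1023490369077469249536? YES
  n = 1592: C(1592, 8) = 1005480414540892933435; 1005480414540892933435 < 1023490369077469249536? YES
  n = 1593: C(1593, 8) = 1010555394551193970323; 1010555394551193970323 < 1023490369077469249536? YES
  n = 1594: C(1594, 8) = 1015652773590544255167; 1015652773590544255167 < 1023490369077469249536? YES
  n = 1595: C(1595, 8) = 1020772636343363633895; 1020772636343363633895 < 1023490369077469249536? YES
  n = 1596: C(1596, 8) = 1025915067760710553965; 1025915067760710553965 < 1023490369077469249536? NO
The largest n with C(n, 8) < 1023490369077469249536 is n = 1595 (where E[X] = 113419181815929292655/113721152119718805504 ≈ 0.997). Hence R_6(8) > 1595, i.e. R_6(8) ≥ 1596.

Largest n = 1595; hence R_6(8) > 1595.


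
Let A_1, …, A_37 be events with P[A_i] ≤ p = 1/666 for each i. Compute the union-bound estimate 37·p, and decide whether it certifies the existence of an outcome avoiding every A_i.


Union bound: P[∪_{i=1}^{37} A_i] ≤ Σ_i P[A_i] ≤ 37·p = 37·(1/666) = 1/18.
Numerically: 1/18 ≈ 0.0556.
Is 1/18 < 1? YES.
Since P[∪ A_i] ≤ 1/18 < 1, the complement has P[∩ A_i^c] ≥ 1 − 1/18 = 17/18 > 0, so some outcome avoids every A_i.

37·p = 1/18 ≈ 0.0556; existence CERTIFIED by the union bound.


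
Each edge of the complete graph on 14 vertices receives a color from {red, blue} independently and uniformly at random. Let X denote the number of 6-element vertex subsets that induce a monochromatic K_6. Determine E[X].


Let X = Σ_S X_S over the C(14, 6) = 3003 subsets S of size 6, where X_S = 1 if the K_6 on S is monochromatic.
For a fixed S, the K_6 on S has C(6, 2) = 15 edges. P[all 15 edges red] = (1/2)^15, and likewise for blue, so P[monochromatic] = 2·(1/2)^15 = 2^{1 − 15} = 1/16384.
By linearity: E[X] = C(14, 6) · 2^{1 − 15} = 3003 · 1/16384 = 3003/16384.
Numerically: E[X] ≈ 0.18329.

E[X] = C(14,6)·2^(1−C(6,2)) = 3003/16384 ≈ 0.18329.


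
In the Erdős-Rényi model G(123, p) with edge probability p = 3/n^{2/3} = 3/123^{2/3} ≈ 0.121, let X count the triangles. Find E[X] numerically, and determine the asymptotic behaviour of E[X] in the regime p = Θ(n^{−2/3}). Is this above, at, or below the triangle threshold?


Number of potential triangles: C(123, 3) = 302621.
Each occurs with probability p³ ≈ (0.121)³ ≈ 1.78465e-03.
By linearity: E[X] = C(123, 3)·p³ ≈ 302621 · 1.78465e-03 ≈ 540.073.
Since α = 2/3 < 1, p = c/n^{2/3} ≫ 1/n is above the triangle threshold p ~ 1/n. Asymptotically E[X] ~ (c³/6)·n^{3(1−α)} = (3³/6)·n^{1} → ∞; triangles are abundant w.h.p.

E[X] ≈ 540.073; in regime p = Θ(1/n^{2/3}) E[X] diverges (above the triangle threshold p ~ 1/n).


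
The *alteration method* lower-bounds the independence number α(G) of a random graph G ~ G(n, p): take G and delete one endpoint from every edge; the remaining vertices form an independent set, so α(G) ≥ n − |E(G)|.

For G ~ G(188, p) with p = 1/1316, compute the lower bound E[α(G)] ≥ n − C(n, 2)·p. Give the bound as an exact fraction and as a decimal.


E[|E(G)|] = C(188, 2)·p = 17578 · (1/1316) = 187/14.
E[α(G)] ≥ n − E[|E(G)|] = 188 − 187/14 = 2445/14.
Numerically: ≈ 174.6429.
(This is only a lower bound; the true E[α(G)] may be larger.)

E[α(G)] ≥ 2445/14 ≈ 174.6429.


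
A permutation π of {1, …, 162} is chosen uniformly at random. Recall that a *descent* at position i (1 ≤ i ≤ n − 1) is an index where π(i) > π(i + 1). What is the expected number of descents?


Write X = Σ X_I over i = 1, …, 161, with X_I the indicator of one descent.
There are 161 indicators.
For each fixed i, the pair (π(i), π(i+1)) is a uniformly random ordered pair of distinct values from {1, …, 162}; by symmetry P[π(i) > π(i+1)] = 1/2.
By linearity: E[X] = 161 · (1/2) = (162 − 1) · (1/2) = 161/2 ≈ 80.5000.

E[X] = 161/2 = 80.5000.


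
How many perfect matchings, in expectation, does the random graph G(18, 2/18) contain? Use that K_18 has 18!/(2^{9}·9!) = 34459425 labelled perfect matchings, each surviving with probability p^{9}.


K_18 has 18!/(2^{9}·9!) = 34459425 labelled perfect matchings.
For each such perfect matching H, let X_H = 1 if all 9 edges of H are present in G. Then P[X_H = 1] = p^{9} = (1/9)^{9} = 1/387420489.
Summing the indicators: E[X] = Σ_H E[X_H] = 34459425 · p^{9} = 34459425 · 1/387420489 = 425425/4782969.
Numerically: E[X] ≈ 0.0889458.

E[X] = 34459425 · (1/9)^{9} = 425425/4782969 ≈ 0.0889458.


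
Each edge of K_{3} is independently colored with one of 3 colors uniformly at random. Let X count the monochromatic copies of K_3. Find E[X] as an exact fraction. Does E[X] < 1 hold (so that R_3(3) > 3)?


E[X] = C(3, 3) · 3^{1 − 3} = 1 · 3^{−2} = 1/9.
As a reduced fraction: E[X] = 1/9 ≈ 0.1111.
Is E[X] < 1? YES.
Since E[X] < 1, there exists a 3-coloring of K_{3} with no monochromatic K_3; hence R_3(3) > 3.

E[X] = 1/9 ≈ 0.1111; E[X] < 1, so R_3(3) > 3.


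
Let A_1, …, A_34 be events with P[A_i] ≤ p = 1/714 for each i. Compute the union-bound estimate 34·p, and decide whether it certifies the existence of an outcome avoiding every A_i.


Union bound: P[∪_{i=1}^{34} A_i] ≤ Σ_i P[A_i] ≤ 34·p = 34·(1/714) = 1/21.
Numerically: 1/21 ≈ 0.048.
Is 1/21 < 1? YES.
Since P[∪ A_i] ≤ 1/21 < 1, the complement has P[∩ A_i^c] ≥ 1 − 1/21 = 20/21 > 0, so some outcome avoids every A_i.

34·p = 1/21 ≈ 0.048; existence CERTIFIED by the union bound.


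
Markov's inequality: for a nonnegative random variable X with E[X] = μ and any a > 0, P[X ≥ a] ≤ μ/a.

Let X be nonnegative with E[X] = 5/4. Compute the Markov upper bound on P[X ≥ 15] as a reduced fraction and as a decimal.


μ = E[X] = 5/4, a = 15.
Markov: P[X ≥ 15] ≤ μ/a = (5/4)/15 = 1/12.
Numerically: ≈ 0.08333.
(Since a = 15 > μ = 1.25000, the bound 1/12 is < 1 and informative.)

P[X ≥ 15] ≤ 1/12 ≈ 0.08333.


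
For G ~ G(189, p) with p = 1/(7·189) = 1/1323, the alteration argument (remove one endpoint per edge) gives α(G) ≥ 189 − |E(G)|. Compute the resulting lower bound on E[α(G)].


E[|E(G)|] = C(189, 2)·p = 17766 · (1/1323) = 94/7.
E[α(G)] ≥ n − E[|E(G)|] = 189 − 94/7 = 1229/7.
Numerically: ≈ 175.57143.
(This is only a lower bound; the true E[α(G)] may be larger.)

E[α(G)] ≥ 1229/7 ≈ 175.57143.


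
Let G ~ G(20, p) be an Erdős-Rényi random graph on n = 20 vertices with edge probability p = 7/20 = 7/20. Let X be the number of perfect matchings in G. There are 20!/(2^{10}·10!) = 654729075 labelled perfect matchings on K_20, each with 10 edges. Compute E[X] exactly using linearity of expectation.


K_20 has 20!/(2^{10}·10!) = 654729075 labelled perfect matchings.
For each such perfect matching H, let X_H = 1 if all 10 edges of H are present in G. Then P[X_H = 1] = p^{10} = (7/20)^{10} = 282475249/10240000000000.
By linearity: E[X] = Σ_H E[X_H] = 654729075 · p^{10} = 654729075 · 282475249/10240000000000 = 7397790339526587/409600000000.
Numerically: E[X] ≈ 18061.

E[X] = 654729075 · (7/20)^{10} = 7397790339526587/409600000000 ≈ 18061.


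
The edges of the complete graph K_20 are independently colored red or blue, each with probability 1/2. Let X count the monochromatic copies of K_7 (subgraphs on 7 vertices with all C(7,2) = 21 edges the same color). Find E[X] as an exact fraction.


Let X = Σ_S X_S over the C(20, 7) = 77520 subsets S of size 7, where X_S = 1 if the K_7 on S is monochromatic.
For a fixed S, the K_7 on S has C(7, 2) = 21 edges. P[all 21 edges red] = (1/2)^21, and likewise for blue, so P[monochromatic] = 2·(1/2)^21 = 2^{1 − 21} = 1/1048576.
By linearity of expectation: E[X] = C(20, 7) · 2^{1 − 21} = 77520 · 1/1048576 = 4845/65536.
Numerically: E[X] ≈ 0.0739.

E[X] = C(20,7)·2^(1−C(7,2)) = 4845/65536 ≈ 0.0739.


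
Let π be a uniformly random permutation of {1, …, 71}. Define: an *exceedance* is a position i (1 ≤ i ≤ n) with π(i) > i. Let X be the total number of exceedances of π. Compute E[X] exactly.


Write X = Σ_{i=1}^{71} X_i, where X_i = 1_{π(i) > i}.
For each fixed i, π(i) is uniform over {1, …, 71} (marginal of a uniform permutation), so P[π(i) > i] = (n − i)/n. Summing: Σ_{i=1}^{71} (n − i)/n = (0 + 1 + … + 70)/71 = 71(71 − 1)/(2·71) = (71 − 1)/2.
Hence E[X] = Σ_{i=1}^{71} (71 − i)/71 = 35 ≈ 35.0000.

E[X] = 35 = 35.0000.


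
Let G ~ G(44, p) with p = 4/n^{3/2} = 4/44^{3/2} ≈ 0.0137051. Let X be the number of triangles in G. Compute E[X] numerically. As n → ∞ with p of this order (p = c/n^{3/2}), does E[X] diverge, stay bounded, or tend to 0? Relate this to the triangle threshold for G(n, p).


Number of potential triangles: C(44, 3) = 13244.
Each occurs with probability p³ ≈ (0.0137051)³ ≈ 2.57420382e-06.
By linearity: E[X] = C(44, 3)·p³ ≈ 13244 · 2.57420382e-06 ≈ 0.034093.
Since α = 3/2 > 1, p = c/n^{3/2} = o(1/n) is below the triangle threshold p ~ 1/n. Asymptotically E[X] ~ (c³/6)·n^{3(1−α)} = (4³/6)·n^{-1.5} → 0, so by Markov's inequality G has no triangles w.h.p.

E[X] ≈ 0.034093; in regime p = Θ(1/n^{3/2}) E[X] tends to 0 (below the triangle threshold p ~ 1/n).


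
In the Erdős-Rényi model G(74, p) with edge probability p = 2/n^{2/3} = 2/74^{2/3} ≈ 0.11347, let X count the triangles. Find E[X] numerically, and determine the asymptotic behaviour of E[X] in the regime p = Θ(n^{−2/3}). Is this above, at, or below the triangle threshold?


Number of potential triangles: C(74, 3) = 64824.
Each occurs with probability p³ ≈ (0.11347)³ ≈ 1.4609204e-03.
By linearity: E[X] = C(74, 3)·p³ ≈ 64824 · 1.4609204e-03 ≈ 94.70270.
Since α = 2/3 < 1, p = c/n^{2/3} ≫ 1/n is above the triangle threshold p ~ 1/n. Asymptotically E[X] ~ (c³/6)·n^{3(1−α)} = (2³/6)·n^{1} → ∞; triangles are abundant w.h.p.

E[X] ≈ 94.70270; in regime p = Θ(1/n^{2/3}) E[X] diverges (above the triangle threshold p ~ 1/n).


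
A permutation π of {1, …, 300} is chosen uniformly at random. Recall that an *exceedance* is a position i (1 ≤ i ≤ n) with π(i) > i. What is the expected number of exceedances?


Write X = Σ_{i=1}^{300} X_i, where X_i = 1_{π(i) > i}.
For each fixed i, π(i) is uniform over {1, …, 300} (marginal of a uniform permutation), so P[π(i) > i] = (n − i)/n. Summing: Σ_{i=1}^{300} (n − i)/n = (0 + 1 + … + 299)/300 = 300(300 − 1)/(2·300) = (300 − 1)/2.
Hence E[X] = Σ_{i=1}^{300} (300 − i)/300 = 299/2 ≈ 149.5000.

E[X] = 299/2 = 149.5000.


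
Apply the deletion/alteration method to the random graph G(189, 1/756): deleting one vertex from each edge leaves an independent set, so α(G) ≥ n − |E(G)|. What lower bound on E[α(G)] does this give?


E[|E(G)|] = C(189, 2)·p = 17766 · (1/756) = 47/2.
E[α(G)] ≥ n − E[|E(G)|] = 189 − 47/2 = 331/2.
Numerically: ≈ 165.5000.
(This is only a lower bound; the true E[α(G)] may be larger.)

E[α(G)] ≥ 331/2 ≈ 165.5000.


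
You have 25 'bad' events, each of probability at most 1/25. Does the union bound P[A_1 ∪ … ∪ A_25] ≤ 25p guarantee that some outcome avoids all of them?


Union bound: P[∪_{i=1}^{25} A_i] ≤ Σ_i P[A_i] ≤ 25·p = 25·(1/25) = 1.
Numerically: 1 ≈ 1.0000000.
Is 1 < 1? NO.
Since the bound 1 is ≥ 1, the union bound is uninformative here; it does NOT by itself certify existence.

25·p = 1 ≈ 1.0000000; existence NOT certified by the union bound.


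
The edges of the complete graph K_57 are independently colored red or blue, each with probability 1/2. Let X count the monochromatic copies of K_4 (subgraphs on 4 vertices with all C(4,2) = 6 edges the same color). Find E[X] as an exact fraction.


Let X = Σ_S X_S over the C(57, 4) = 395010 subsets S of size 4, where X_S = 1 if the K_4 on S is monochromatic.
For a fixed S, the K_4 on S has C(4, 2) = 6 edges. P[all 6 edges red] = (1/2)^6, and likewise for blue, so P[monochromatic] = 2·(1/2)^6 = 2^{1 − 6} = 1/32.
By linearity: E[X] = C(57, 4) · 2^{1 − 6} = 395010 · 1/32 = 197505/16.
Numerically: E[X] ≈ 12344.0625.

E[X] = C(57,4)·2^(1−C(4,2)) = 197505/16 ≈ 12344.0625.


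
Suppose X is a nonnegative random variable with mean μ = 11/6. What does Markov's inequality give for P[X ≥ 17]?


μ = E[X] = 11/6, a = 17.
Markov: P[X ≥ 17] ≤ μ/a = (11/6)/17 = 11/102.
Numerically: ≈ 0.10784.
(Since a = 17 > μ = 1.83333, the bound 11/102 is < 1 and informative.)

P[X ≥ 17] ≤ 11/102 ≈ 0.10784.


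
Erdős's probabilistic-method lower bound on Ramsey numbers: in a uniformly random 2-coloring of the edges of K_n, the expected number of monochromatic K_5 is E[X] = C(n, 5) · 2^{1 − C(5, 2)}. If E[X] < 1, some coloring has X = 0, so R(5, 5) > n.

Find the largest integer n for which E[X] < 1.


We need C(n, 5) · 2^{1 − 10} < 1, i.e. C(n, 5) < 2^{10 − 1} = 512.
Check values of n near the boundary:
  n = 5: C(5, 5) = 1; 1 < 512? YES
  n = 6: C(6, 5) = 6; 6 < 512? YES
  n = 7: C(7, 5) = 21; 21 < 512? YES
  n = 8: C(8, 5) = 56; 56 < 512? YES
  n = 9: C(9, 5) = 126; 126 < 512? YES
  n = 10: C(10, 5) = 252; 252 < 512? YES
  n = 11: C(11, 5) = 462; 462 < 512? YES
  n = 12: C(12, 5) = 792; 792 < 512? NO
  n = 13: C(13, 5) = 1287; 1287 < 512? NO
The largest n with C(n, 5) < 512 is n = 11 (where E[X] = 231/256 ≈ 0.902). Hence R(5, 5) > 11, i.e. R(5, 5) ≥ 12.

Largest n = 11; hence R(5, 5) > 11.


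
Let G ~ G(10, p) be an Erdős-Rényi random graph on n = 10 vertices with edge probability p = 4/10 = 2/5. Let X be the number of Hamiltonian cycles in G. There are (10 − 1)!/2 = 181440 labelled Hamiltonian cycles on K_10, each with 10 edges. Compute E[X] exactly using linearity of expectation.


K_10 has (10 − 1)!/2 = 181440 labelled Hamiltonian cycles.
For each such Hamiltonian cycle H, let X_H = 1 if all 10 edges of H are present in G. Then P[X_H = 1] = p^{10} = (2/5)^{10} = 1024/9765625.
By linearity: E[X] = Σ_H E[X_H] = 181440 · p^{10} = 181440 · 1024/9765625 = 37158912/1953125.
Numerically: E[X] ≈ 19.025.

E[X] = 181440 · (2/5)^{10} = 37158912/1953125 ≈ 19.025.


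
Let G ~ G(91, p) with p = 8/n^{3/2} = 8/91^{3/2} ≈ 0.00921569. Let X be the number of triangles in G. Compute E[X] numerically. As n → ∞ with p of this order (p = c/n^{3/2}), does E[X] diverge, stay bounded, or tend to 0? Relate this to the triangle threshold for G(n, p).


Number of potential triangles: C(91, 3) = 121485.
Each occurs with probability p³ ≈ (0.00921569)³ ≈ 7.82679025e-07.
By linearity: E[X] = C(91, 3)·p³ ≈ 121485 · 7.82679025e-07 ≈ 0.095084.
Since α = 3/2 > 1, p = c/n^{3/2} = o(1/n) is below the triangle threshold p ~ 1/n. Asymptotically E[X] ~ (c³/6)·n^{3(1−α)} = (8³/6)·n^{-1.5} → 0, so by Markov's inequality G has no triangles w.h.p.

E[X] ≈ 0.095084; in regime p = Θ(1/n^{3/2}) E[X] tends to 0 (below the triangle threshold p ~ 1/n).


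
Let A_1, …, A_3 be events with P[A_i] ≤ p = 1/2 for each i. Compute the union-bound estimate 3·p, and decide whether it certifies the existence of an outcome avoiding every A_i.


Union bound: P[∪_{i=1}^{3} A_i] ≤ Σ_i P[A_i] ≤ 3·p = 3·(1/2) = 3/2.
Numerically: 3/2 ≈ 1.500.
Is 3/2 < 1? NO.
Since the bound 3/2 is ≥ 1, the union bound is uninformative here; it does NOT by itself certify existence.

3·p = 3/2 ≈ 1.500; existence NOT certified by the union bound.


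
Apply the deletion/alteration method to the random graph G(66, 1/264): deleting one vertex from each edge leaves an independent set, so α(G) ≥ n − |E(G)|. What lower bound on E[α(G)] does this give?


E[|E(G)|] = C(66, 2)·p = 2145 · (1/264) = 65/8.
E[α(G)] ≥ n − E[|E(G)|] = 66 − 65/8 = 463/8.
Numerically: ≈ 57.875000.
(This is only a lower bound; the true E[α(G)] may be larger.)

E[α(G)] ≥ 463/8 ≈ 57.875000.


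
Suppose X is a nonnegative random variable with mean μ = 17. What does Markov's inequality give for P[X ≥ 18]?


μ = E[X] = 17, a = 18.
Markov: P[X ≥ 18] ≤ μ/a = (17)/18 = 17/18.
Numerically: ≈ 0.944.
(Since a = 18 > μ = 17.000, the bound 17/18 is < 1 and informative.)

P[X ≥ 18] ≤ 17/18 ≈ 0.944.


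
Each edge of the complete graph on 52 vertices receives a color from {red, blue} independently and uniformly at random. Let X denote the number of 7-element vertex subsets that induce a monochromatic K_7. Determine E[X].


Let X = Σ_S X_S over the C(52, 7) = 133784560 subsets S of size 7, where X_S = 1 if the K_7 on S is monochromatic.
For a fixed S, the K_7 on S has C(7, 2) = 21 edges. P[all 21 edges red] = (1/2)^21, and likewise for blue, so P[monochromatic] = 2·(1/2)^21 = 2^{1 − 21} = 1/1048576.
By linearity: E[X] = C(52, 7) · 2^{1 − 21} = 133784560 · 1/1048576 = 8361535/65536.
Numerically: E[X] ≈ 127.58690.

E[X] = C(52,7)·2^(1−C(7,2)) = 8361535/65536 ≈ 127.58690.


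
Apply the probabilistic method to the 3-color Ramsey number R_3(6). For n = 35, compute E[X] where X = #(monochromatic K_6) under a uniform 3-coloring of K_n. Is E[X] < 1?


E[X] = C(35, 6) · 3^{1 − 15} = 1623160 · 3^{−14} = 1623160/4782969.
As a reduced fraction: E[X] = 1623160/4782969 ≈ 0.339.
Is E[X] < 1? YES.
Since E[X] < 1, there exists a 3-coloring of K_{35} with no monochromatic K_6; hence R_3(6) > 35.

E[X] = 1623160/4782969 ≈ 0.339; E[X] < 1, so R_3(6) > 35.


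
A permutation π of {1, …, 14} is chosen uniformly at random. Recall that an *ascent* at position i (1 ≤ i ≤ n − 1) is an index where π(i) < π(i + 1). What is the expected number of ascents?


Write X = Σ X_I over i = 1, …, 13, with X_I the indicator of one ascent.
There are 13 indicators.
For each fixed i, the pair (π(i), π(i+1)) is a uniformly random ordered pair of distinct values from {1, …, 14}; by symmetry P[π(i) < π(i+1)] = 1/2.
By linearity: E[X] = 13 · (1/2) = (14 − 1) · (1/2) = 13/2 ≈ 6.50000.

E[X] = 13/2 = 6.50000.


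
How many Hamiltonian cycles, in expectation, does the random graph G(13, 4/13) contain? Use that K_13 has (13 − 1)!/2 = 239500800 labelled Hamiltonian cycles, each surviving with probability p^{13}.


K_13 has (13 − 1)!/2 = 239500800 labelled Hamiltonian cycles.
For each such Hamiltonian cycle H, let X_H = 1 if all 13 edges of H are present in G. Then P[X_H = 1] = p^{13} = (4/13)^{13} = 67108864/302875106592253.
By linearity: E[X] = Σ_H E[X_H] = 239500800 · p^{13} = 239500800 · 67108864/302875106592253 = 16072626615091200/302875106592253.
Numerically: E[X] ≈ 53.067.

E[X] = 239500800 · (4/13)^{13} = 16072626615091200/302875106592253 ≈ 53.067.


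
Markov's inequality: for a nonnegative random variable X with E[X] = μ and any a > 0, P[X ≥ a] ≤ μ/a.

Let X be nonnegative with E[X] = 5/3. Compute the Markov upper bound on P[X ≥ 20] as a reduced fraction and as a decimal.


μ = E[X] = 5/3, a = 20.
Markov: P[X ≥ 20] ≤ μ/a = (5/3)/20 = 1/12.
Numerically: ≈ 0.083333.
(Since a = 20 > μ = 1.666667, the bound 1/12 is < 1 and informative.)

P[X ≥ 20] ≤ 1/12 ≈ 0.083333.


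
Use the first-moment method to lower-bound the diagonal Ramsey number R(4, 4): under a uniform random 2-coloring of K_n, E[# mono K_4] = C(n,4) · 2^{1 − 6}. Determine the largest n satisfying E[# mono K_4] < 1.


We need C(n, 4) · 2^{1 − 6} < 1, i.e. C(n, 4) < 2^{6 − 1} = 32.
Check values of n near the boundary:
  n = 4: C(4, 4) = 1; 1 < 32? YES
  n = 5: C(5, 4) = 5; 5 < 32? YES
  n = 6: C(6, 4) = 15; 15 < 32? YES
  n = 7: C(7, 4) = 35; 35 < 32? NO
  n = 8: C(8, 4) = 70; 70 < 32? NO
The largest n with C(n, 4) < 32 is n = 6 (where E[X] = 15/32 ≈ 0.4687500). Hence R(4, 4) > 6, i.e. R(4, 4) ≥ 7.

Largest n = 6; hence R(4, 4) > 6.


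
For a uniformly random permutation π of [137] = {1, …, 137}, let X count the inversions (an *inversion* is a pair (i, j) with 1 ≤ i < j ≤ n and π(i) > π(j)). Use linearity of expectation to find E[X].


Write X = Σ X_I over the C(137, 2) = 9316 pairs i < j, with X_I the indicator of one inversion.
There are 9316 indicators.
For each fixed pair i < j, the values π(i) and π(j) are two distinct elements of {1, …, 137} in uniformly random order; by symmetry P[π(i) > π(j)] = 1/2.
By linearity: E[X] = 9316 · (1/2) = C(137, 2) · (1/2) = 9316/2 = 4658 ≈ 4658.000.

E[X] = 4658 = 4658.000.


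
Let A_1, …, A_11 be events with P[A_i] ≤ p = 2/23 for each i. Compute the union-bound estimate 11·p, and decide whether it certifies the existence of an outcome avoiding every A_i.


Union bound: P[∪_{i=1}^{11} A_i] ≤ Σ_i P[A_i] ≤ 11·p = 11·(2/23) = 22/23.
Numerically: 22/23 ≈ 0.957.
Is 22/23 < 1? YES.
Since P[∪ A_i] ≤ 22/23 < 1, the complement has P[∩ A_i^c] ≥ 1 − 22/23 = 1/23 > 0, so some outcome avoids every A_i.

11·p = 22/23 ≈ 0.957; existence CERTIFIED by the union bound.


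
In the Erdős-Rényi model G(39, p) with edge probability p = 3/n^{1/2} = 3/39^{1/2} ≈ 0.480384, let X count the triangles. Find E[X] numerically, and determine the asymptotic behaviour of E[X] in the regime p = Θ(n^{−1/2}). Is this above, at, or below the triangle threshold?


Number of potential triangles: C(39, 3) = 9139.
Each occurs with probability p³ ≈ (0.480384)³ ≈ 1.10857953e-01.
By linearity: E[X] = C(39, 3)·p³ ≈ 9139 · 1.10857953e-01 ≈ 1013.130829.
Since α = 1/2 < 1, p = c/n^{1/2} ≫ 1/n is above the triangle threshold p ~ 1/n. Asymptotically E[X] ~ (c³/6)·n^{3(1−α)} = (3³/6)·n^{1.5} → ∞; triangles are abundant w.h.p.

E[X] ≈ 1013.130829; in regime p = Θ(1/n^{1/2}) E[X] diverges (above the triangle threshold p ~ 1/n).


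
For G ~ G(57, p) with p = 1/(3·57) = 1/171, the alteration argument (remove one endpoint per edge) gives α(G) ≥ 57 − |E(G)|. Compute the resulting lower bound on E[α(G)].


E[|E(G)|] = C(57, 2)·p = 1596 · (1/171) = 28/3.
E[α(G)] ≥ n − E[|E(G)|] = 57 − 28/3 = 143/3.
Numerically: ≈ 47.666667.
(This is only a lower bound; the true E[α(G)] may be larger.)

E[α(G)] ≥ 143/3 ≈ 47.666667.


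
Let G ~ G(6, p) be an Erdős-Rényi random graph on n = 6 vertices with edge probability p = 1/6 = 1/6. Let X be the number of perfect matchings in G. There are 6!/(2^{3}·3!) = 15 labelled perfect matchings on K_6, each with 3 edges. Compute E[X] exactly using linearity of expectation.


K_6 has 6!/(2^{3}·3!) = 15 labelled perfect matchings.
For each such perfect matching H, let X_H = 1 if all 3 edges of H are present in G. Then P[X_H = 1] = p^{3} = (1/6)^{3} = 1/216.
By linearity of expectation: E[X] = Σ_H E[X_H] = 15 · p^{3} = 15 · 1/216 = 5/72.
Numerically: E[X] ≈ 0.06944.

E[X] = 15 · (1/6)^{3} = 5/72 ≈ 0.06944.


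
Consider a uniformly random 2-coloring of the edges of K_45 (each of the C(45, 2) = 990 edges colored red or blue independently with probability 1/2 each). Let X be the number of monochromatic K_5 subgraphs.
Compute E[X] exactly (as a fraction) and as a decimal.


Let X = Σ_S X_S over the C(45, 5) = 1221759 subsets S of size 5, where X_S = 1 if the K_5 on S is monochromatic.
For a fixed S, the K_5 on S has C(5, 2) = 10 edges. P[all 10 edges red] = (1/2)^10, and likewise for blue, so P[monochromatic] = 2·(1/2)^10 = 2^{1 − 10} = 1/512.
By linearity: E[X] = C(45, 5) · 2^{1 − 10} = 1221759 · 1/512 = 1221759/512.
Numerically: E[X] ≈ 2386.248047.

E[X] = C(45,5)·2^(1−C(5,2)) = 1221759/512 ≈ 2386.248047.


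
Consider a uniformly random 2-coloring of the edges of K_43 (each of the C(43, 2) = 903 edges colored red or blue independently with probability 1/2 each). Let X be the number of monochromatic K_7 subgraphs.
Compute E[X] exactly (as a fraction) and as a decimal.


Let X = Σ_S X_S over the C(43, 7) = 32224114 subsets S of size 7, where X_S = 1 if the K_7 on S is monochromatic.
For a fixed S, the K_7 on S has C(7, 2) = 21 edges. P[all 21 edges red] = (1/2)^21, and likewise for blue, so P[monochromatic] = 2·(1/2)^21 = 2^{1 − 21} = 1/1048576.
By linearity: E[X] = C(43, 7) · 2^{1 − 21} = 32224114 · 1/1048576 = 16112057/524288.
Numerically: E[X] ≈ 30.7313.

E[X] = C(43,7)·2^(1−C(7,2)) = 16112057/524288 ≈ 30.7313.


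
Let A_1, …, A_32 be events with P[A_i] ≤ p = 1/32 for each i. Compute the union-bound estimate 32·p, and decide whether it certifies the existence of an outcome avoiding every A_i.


Union bound: P[∪_{i=1}^{32} A_i] ≤ Σ_i P[A_i] ≤ 32·p = 32·(1/32) = 1.
Numerically: 1 ≈ 1.0000000.
Is 1 < 1? NO.
Since the bound 1 is ≥ 1, the union bound is uninformative here; it does NOT by itself certify existence.

32·p = 1 ≈ 1.0000000; existence NOT certified by the union bound.


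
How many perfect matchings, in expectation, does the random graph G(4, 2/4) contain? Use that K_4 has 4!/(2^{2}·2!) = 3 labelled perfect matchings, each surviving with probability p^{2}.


K_4 has 4!/(2^{2}·2!) = 3 labelled perfect matchings.
For each such perfect matching H, let X_H = 1 if all 2 edges of H are present in G. Then P[X_H = 1] = p^{2} = (1/2)^{2} = 1/4.
By linearity of expectation: E[X] = Σ_H E[X_H] = 3 · p^{2} = 3 · 1/4 = 3/4.
Numerically: E[X] ≈ 0.75.

E[X] = 3 · (1/2)^{2} = 3/4 ≈ 0.75.


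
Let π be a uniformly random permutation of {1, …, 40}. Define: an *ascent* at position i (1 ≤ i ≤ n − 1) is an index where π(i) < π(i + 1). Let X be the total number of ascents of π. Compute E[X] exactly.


Write X = Σ X_I over i = 1, …, 39, with X_I the indicator of one ascent.
There are 39 indicators.
For each fixed i, the pair (π(i), π(i+1)) is a uniformly random ordered pair of distinct values from {1, …, 40}; by symmetry P[π(i) < π(i+1)] = 1/2.
By linearity: E[X] = 39 · (1/2) = (40 − 1) · (1/2) = 39/2 ≈ 19.50000.

E[X] = 39/2 = 19.50000.


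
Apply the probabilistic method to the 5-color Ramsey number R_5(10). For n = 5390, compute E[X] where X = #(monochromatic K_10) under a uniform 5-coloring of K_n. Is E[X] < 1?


E[X] = C(5390, 10) · 5^{1 − 45} = 5655833965919099070255434039753 · 5^{−44} = 5655833965919099070255434039753/5684341886080801486968994140625.
As a reduced fraction: E[X] = 5655833965919099070255434039753/5684341886080801486968994140625 ≈ 0.994985.
Is E[X] < 1? YES.
Since E[X] < 1, there exists a 5-coloring of K_{5390} with no monochromatic K_10; hence R_5(10) > 5390.

E[X] = 5655833965919099070255434039753/5684341886080801486968994140625 ≈ 0.994985; E[X] < 1, so R_5(10) > 5390.


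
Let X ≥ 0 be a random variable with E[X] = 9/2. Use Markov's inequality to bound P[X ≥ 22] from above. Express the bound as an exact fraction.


μ = E[X] = 9/2, a = 22.
Markov: P[X ≥ 22] ≤ μ/a = (9/2)/22 = 9/44.
Numerically: ≈ 0.20455.
(Since a = 22 > μ = 4.50000, the bound 9/44 is < 1 and informative.)

P[X ≥ 22] ≤ 9/44 ≈ 0.20455.


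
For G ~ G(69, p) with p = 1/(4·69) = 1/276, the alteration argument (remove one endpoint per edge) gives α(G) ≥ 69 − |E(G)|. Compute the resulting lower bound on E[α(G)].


E[|E(G)|] = C(69, 2)·p = 2346 · (1/276) = 17/2.
E[α(G)] ≥ n − E[|E(G)|] = 69 − 17/2 = 121/2.
Numerically: ≈ 60.5000.
(This is only a lower bound; the true E[α(G)] may be larger.)

E[α(G)] ≥ 121/2 ≈ 60.5000.


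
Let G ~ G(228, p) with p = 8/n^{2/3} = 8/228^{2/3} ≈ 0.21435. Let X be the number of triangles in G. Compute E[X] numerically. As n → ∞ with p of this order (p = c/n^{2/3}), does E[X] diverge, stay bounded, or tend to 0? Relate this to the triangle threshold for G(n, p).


Number of potential triangles: C(228, 3) = 1949476.
Each occurs with probability p³ ≈ (0.21435)³ ≈ 9.8491844e-03.
By linearity: E[X] = C(228, 3)·p³ ≈ 1949476 · 9.8491844e-03 ≈ 19200.74854.
Since α = 2/3 < 1, p = c/n^{2/3} ≫ 1/n is above the triangle threshold p ~ 1/n. Asymptotically E[X] ~ (c³/6)·n^{3(1−α)} = (8³/6)·n^{1} → ∞; triangles are abundant w.h.p.

E[X] ≈ 19200.74854; in regime p = Θ(1/n^{2/3}) E[X] diverges (above the triangle threshold p ~ 1/n).


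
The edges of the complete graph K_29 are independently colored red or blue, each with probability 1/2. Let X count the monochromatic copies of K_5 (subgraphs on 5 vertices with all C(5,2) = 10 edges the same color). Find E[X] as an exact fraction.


Let X = Σ_S X_S over the C(29, 5) = 118755 subsets S of size 5, where X_S = 1 if the K_5 on S is monochromatic.
For a fixed S, the K_5 on S has C(5, 2) = 10 edges. P[all 10 edges red] = (1/2)^10, and likewise for blue, so P[monochromatic] = 2·(1/2)^10 = 2^{1 − 10} = 1/512.
Summing: E[X] = C(29, 5) · 2^{1 − 10} = 118755 · 1/512 = 118755/512.
Numerically: E[X] ≈ 231.943.

E[X] = C(29,5)·2^(1−C(5,2)) = 118755/512 ≈ 231.943.


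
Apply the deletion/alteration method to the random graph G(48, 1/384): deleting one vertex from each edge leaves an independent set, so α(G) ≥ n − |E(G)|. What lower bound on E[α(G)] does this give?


E[|E(G)|] = C(48, 2)·p = 1128 · (1/384) = 47/16.
E[α(G)] ≥ n − E[|E(G)|] = 48 − 47/16 = 721/16.
Numerically: ≈ 45.0625.
(This is only a lower bound; the true E[α(G)] may be larger.)

E[α(G)] ≥ 721/16 ≈ 45.0625.


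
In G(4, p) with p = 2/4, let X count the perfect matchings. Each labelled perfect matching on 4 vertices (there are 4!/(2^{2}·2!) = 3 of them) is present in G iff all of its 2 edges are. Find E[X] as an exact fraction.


K_4 has 4!/(2^{2}·2!) = 3 labelled perfect matchings.
For each such perfect matching H, let X_H = 1 if all 2 edges of H are present in G. Then P[X_H = 1] = p^{2} = (1/2)^{2} = 1/4.
Summing the indicators: E[X] = Σ_H E[X_H] = 3 · p^{2} = 3 · 1/4 = 3/4.
Numerically: E[X] ≈ 0.75.

E[X] = 3 · (1/2)^{2} = 3/4 ≈ 0.75.


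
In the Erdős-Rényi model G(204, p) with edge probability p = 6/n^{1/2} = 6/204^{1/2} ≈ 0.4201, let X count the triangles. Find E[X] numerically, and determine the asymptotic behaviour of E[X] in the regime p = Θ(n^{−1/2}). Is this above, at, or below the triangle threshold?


Number of potential triangles: C(204, 3) = 1394204.
Each occurs with probability p³ ≈ (0.4201)³ ≈ 7.413248e-02.
By linearity: E[X] = C(204, 3)·p³ ≈ 1394204 · 7.413248e-02 ≈ 103355.7932.
Since α = 1/2 < 1, p = c/n^{1/2} ≫ 1/n is above the triangle threshold p ~ 1/n. Asymptotically E[X] ~ (c³/6)·n^{3(1−α)} = (6³/6)·n^{1.5} → ∞; triangles are abundant w.h.p.

E[X] ≈ 103355.7932; in regime p = Θ(1/n^{1/2}) E[X] diverges (above the triangle threshold p ~ 1/n).


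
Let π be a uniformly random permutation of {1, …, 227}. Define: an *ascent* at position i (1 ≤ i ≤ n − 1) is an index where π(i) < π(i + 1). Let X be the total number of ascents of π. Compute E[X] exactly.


Write X = Σ X_I over i = 1, …, 226, with X_I the indicator of one ascent.
There are 226 indicators.
For each fixed i, the pair (π(i), π(i+1)) is a uniformly random ordered pair of distinct values from {1, …, 227}; by symmetry P[π(i) < π(i+1)] = 1/2.
By linearity: E[X] = 226 · (1/2) = (227 − 1) · (1/2) = 113 ≈ 113.0000.

E[X] = 113 = 113.0000.


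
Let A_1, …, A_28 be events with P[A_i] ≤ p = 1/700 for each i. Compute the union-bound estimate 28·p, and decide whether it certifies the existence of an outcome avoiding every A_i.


Union bound: P[∪_{i=1}^{28} A_i] ≤ Σ_i P[A_i] ≤ 28·p = 28·(1/700) = 1/25.
Numerically: 1/25 ≈ 0.0400.
Is 1/25 < 1? YES.
Since P[∪ A_i] ≤ 1/25 < 1, the complement has P[∩ A_i^c] ≥ 1 − 1/25 = 24/25 > 0, so some outcome avoids every A_i.

28·p = 1/25 ≈ 0.0400; existence CERTIFIED by the union bound.


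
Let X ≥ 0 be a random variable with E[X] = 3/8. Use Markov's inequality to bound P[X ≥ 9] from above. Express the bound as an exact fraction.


μ = E[X] = 3/8, a = 9.
Markov: P[X ≥ 9] ≤ μ/a = (3/8)/9 = 1/24.
Numerically: ≈ 0.0417.
(Since a = 9 > μ = 0.3750, the bound 1/24 is < 1 and informative.)

P[X ≥ 9] ≤ 1/24 ≈ 0.0417.


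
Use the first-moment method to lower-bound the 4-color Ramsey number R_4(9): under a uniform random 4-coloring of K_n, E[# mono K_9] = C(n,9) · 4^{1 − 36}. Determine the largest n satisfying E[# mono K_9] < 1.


We need C(n, 9) · 4^{1 − 36} < 1, i.e. C(n, 9) < 4^{36 − 1} = 1180591620717411303424.
Check values of n near the boundary:
  n = 908: C(908, 9) = 1111058428637338083100; 1111058428637338083100 < 1180591620717411303424? YES
  n = 909: C(909, 9) = 1122169012923711463931; 1122169012923711463931 < 1180591620717411303424? YES
  n = 910: C(910, 9) = 1133378248346922788210; 1133378248346922788210 < 1180591620717411303424? YES
  n = 911: C(911, 9) = 1144686900492291197405; 1144686900492291197405 < 1180591620717411303424? YES
  n = 912: C(912, 9) = 1156095740032081475120; 1156095740032081475120 < 1180591620717411303424? YES
  n = 913: C(913, 9) = 1167605542753639808390; 1167605542753639808390 < 1180591620717411303424? YES
  n = 914: C(914, 9) = 1179217089587653905932; 1179217089587653905932 < 1180591620717411303424? YES
  n = 915: C(915, 9) = 1190931166636537885130; 1190931166636537885130 < 1180591620717411303424? NO
  n = 916: C(916, 9) = 1202748565202942340440; 1202748565202942340440 < 1180591620717411303424? NO
  n = 917: C(917, 9) = 1214670081818390006810; 1214670081818390006810 < 1180591620717411303424? NO
The largest n with C(n, 9) < 1180591620717411303424 is n = 914 (where E[X] = 294804272396913476483/295147905179352825856 ≈ 0.9988357). Hence R_4(9) > 914, i.e. R_4(9) ≥ 915.

Largest n = 914; hence R_4(9) > 914.
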